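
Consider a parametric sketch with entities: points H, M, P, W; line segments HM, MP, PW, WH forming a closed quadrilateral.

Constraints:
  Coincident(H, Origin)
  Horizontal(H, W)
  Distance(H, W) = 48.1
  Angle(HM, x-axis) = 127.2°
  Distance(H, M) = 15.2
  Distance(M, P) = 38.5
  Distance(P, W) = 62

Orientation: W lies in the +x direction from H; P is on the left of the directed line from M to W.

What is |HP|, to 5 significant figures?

47.412

H is at the origin; HW is horizontal with |HW| = 48.1 and W in +x, so W = (48.1, 0). HM runs at 127.2° with |HM| = 15.2, so M = (-9.1899, 12.107). P is determined by |MP| = 38.5 and |PW| = 62.0 together: it lies at the intersection of circle(M, 38.5) and circle(W, 62.0). With |MW| = 58.555, the foot of the radical line on MW is 9.1108 from M and the perpendicular offset is √(38.5² − 9.1108²) = 37.406. Taking the left-of-MW solution: P = (7.4584, 46.822).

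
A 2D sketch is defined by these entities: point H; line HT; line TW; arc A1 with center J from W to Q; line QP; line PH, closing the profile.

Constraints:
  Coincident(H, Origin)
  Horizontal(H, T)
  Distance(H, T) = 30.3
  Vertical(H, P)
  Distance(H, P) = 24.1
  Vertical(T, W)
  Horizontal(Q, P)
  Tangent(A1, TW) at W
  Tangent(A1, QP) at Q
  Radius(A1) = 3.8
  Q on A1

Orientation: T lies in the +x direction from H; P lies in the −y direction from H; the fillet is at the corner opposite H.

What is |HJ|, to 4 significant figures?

33.38

HP is vertical with |HP| = 24.1 and P on the −y side, so P = (0.000, -24.10). The virtual corner opposite H is at (30.30, -24.10). Tangency of A1 to TW means the radius JW is perpendicular to TW and the tangent condition forces JQ to be normal to QP, with radius 3.8, so the center J sits 3.8 in from both sides at J = (26.50, -20.30). Then |HJ| = |J − H| = 33.38.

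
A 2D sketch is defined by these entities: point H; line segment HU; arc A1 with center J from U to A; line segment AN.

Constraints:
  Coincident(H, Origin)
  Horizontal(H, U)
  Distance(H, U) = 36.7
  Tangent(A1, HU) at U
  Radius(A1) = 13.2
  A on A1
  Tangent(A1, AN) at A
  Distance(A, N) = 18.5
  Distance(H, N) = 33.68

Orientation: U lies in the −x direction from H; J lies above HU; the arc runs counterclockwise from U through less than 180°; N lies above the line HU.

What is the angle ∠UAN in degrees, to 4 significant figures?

142.5°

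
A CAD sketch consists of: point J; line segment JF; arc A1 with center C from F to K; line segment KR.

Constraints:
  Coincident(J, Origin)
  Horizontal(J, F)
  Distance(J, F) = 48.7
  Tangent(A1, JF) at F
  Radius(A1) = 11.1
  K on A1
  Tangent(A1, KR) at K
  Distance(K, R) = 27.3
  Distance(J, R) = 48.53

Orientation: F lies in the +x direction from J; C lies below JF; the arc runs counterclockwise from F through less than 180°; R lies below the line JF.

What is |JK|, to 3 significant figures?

38.9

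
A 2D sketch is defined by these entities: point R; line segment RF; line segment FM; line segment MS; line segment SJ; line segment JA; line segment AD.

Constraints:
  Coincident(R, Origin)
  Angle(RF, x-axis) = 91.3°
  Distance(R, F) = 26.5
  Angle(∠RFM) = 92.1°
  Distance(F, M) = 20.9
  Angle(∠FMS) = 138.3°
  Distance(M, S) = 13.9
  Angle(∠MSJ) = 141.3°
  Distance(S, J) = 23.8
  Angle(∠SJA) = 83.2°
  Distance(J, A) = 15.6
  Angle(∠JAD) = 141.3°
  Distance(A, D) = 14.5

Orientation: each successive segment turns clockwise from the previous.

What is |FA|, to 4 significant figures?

38.82

R is at the origin; RF runs at 91.3° with length 26.5, so F = (-0.6012, 26.49). ∠RFM = 92.1° gives FM at 3.400° from the x-axis; with |FM| = 20.9, M = (20.26, 27.73). ∠FMS = 138.3° gives MS at -38.30° from the x-axis; with |MS| = 13.9, S = (31.17, 19.12). ∠MSJ = 141.3° gives SJ at -77.00° from the x-axis; with |SJ| = 23.8, J = (36.52, -4.072). ∠SJA = 83.2° gives JA at -173.8° from the x-axis; with |JA| = 15.6, A = (21.02, -5.757). Then |FA| = |A − F| = 38.82.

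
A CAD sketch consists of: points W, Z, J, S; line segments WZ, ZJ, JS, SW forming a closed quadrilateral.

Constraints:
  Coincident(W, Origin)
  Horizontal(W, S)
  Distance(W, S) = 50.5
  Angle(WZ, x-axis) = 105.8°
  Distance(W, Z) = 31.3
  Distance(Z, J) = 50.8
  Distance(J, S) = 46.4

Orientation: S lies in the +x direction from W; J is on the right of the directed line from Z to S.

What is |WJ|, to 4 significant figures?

19.60

Checks: |ZJ| = 50.80 ✓; |JS| = 46.40 ✓.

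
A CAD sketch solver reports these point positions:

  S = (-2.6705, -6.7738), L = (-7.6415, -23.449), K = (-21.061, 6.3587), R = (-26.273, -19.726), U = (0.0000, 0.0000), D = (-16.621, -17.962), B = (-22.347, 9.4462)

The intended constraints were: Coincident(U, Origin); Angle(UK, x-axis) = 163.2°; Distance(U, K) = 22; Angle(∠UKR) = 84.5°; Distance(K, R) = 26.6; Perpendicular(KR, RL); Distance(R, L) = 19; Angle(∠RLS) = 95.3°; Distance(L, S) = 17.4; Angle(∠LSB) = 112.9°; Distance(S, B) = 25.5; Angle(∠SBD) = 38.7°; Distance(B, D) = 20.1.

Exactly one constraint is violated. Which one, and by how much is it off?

Distance(B, D) = 20.1 — off by 7.90.

U = (0.00, 0.00) ✓; UK at 163.2° ✓; |UK| = 22.00 ✓; ∠UKR = 84.50° ✓; |KR| = 26.60 ✓; ∠(KR, RL) = 90.00° ✓; |RL| = 19.00 ✓; ∠RLS = 95.30° ✓; |LS| = 17.40 ✓; ∠LSB = 112.9° ✓; |SB| = 25.50 ✓; ∠SBD = 38.70° ✓; |BD| = 28.00 ✗.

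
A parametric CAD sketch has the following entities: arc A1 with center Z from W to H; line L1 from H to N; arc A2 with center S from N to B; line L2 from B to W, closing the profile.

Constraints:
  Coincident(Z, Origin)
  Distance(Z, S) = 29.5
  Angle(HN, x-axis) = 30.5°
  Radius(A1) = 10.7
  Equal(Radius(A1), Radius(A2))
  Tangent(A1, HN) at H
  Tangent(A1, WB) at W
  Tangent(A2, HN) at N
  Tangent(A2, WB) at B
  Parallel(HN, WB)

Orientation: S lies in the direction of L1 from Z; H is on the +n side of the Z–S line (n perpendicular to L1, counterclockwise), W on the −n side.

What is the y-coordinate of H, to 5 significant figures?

9.2194

The slot axis is L1's direction at 30.5°, so u = (cos 30.5°, sin 30.5°) = (0.86163, 0.50754) and n = (−sin 30.5°, cos 30.5°) = (-0.50754, 0.86163). Z is at the origin and S lies 29.5 along u from Z, so S = 29.5·u = (25.418, 14.972). Tangency of A1 to both parallel lines with radius 10.7 puts H and W at Z ± 10.7·n: H = (-5.4307, 9.2194), W = (5.4307, -9.2194). So H.y = 9.2194.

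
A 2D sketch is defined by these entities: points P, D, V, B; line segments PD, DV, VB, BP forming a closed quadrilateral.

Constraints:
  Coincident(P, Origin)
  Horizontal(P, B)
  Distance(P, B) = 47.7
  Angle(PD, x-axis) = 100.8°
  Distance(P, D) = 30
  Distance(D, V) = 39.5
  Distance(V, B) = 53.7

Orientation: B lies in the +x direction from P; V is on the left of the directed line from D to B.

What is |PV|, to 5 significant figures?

57.369

Checks: |DV| = 39.50 ✓; |VB| = 53.70 ✓.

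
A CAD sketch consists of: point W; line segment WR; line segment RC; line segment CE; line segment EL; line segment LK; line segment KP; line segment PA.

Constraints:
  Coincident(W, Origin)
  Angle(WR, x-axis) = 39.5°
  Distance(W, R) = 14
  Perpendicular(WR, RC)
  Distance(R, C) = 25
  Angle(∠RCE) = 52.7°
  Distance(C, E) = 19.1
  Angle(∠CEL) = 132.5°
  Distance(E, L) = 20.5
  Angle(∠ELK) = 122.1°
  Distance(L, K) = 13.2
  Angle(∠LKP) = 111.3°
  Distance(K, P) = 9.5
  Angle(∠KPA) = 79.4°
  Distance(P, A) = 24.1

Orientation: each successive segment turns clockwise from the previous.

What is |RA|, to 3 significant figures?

16.6

W is at the origin; WR runs at 39.5° with length 14.0, so R = (10.8, 8.91). The perpendicularity gives RC at right angles to WR, so RC runs at -50.5°; with |RC| = 25.0, C = (26.7, -10.4). ∠RCE = 52.7° gives CE at -178° from the x-axis; with |CE| = 19.1, E = (7.62, -11.1). ∠CEL = 132.5° gives EL at 135° from the x-axis; with |EL| = 20.5, L = (-6.80, 3.45). ∠ELK = 122.1° gives LK at 76.8° from the x-axis; with |LK| = 13.2, K = (-3.79, 16.3). ∠LKP = 111.3° gives KP at 8.10° from the x-axis; with |KP| = 9.5, P = (5.62, 17.6). ∠KPA = 79.4° gives PA at -92.5° from the x-axis; with |PA| = 24.1, A = (4.57, -6.43). Then |RA| = |A − R| = 16.6.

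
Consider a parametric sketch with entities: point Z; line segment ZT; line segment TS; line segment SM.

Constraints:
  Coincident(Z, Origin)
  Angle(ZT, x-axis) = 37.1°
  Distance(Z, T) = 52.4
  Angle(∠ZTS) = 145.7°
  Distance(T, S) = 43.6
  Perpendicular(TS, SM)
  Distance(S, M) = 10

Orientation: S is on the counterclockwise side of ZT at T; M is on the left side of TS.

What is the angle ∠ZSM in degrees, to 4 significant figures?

71.23°

Z is at the origin; ZT runs at 37.1° with length 52.4, so T = 52.4·(cos 37.1°, sin 37.1°) = (41.79, 31.61). ∠ZTS = 145.7°, so TS runs at 37.1° + (180° − 145.7°) = 71.40° from the x-axis; with |TS| = 43.6, S = T + 43.6·(cos 71.40°, sin 71.40°) = (55.70, 72.93). The perpendicularity gives SM at right angles to TS; with |SM| = 10.0 on the left of TS, M = S + 10.0·(-0.9478, 0.3190) = (46.22, 76.12). Then cos ∠ZSM = SZ·SM / (|SZ||SM|), giving 71.23°.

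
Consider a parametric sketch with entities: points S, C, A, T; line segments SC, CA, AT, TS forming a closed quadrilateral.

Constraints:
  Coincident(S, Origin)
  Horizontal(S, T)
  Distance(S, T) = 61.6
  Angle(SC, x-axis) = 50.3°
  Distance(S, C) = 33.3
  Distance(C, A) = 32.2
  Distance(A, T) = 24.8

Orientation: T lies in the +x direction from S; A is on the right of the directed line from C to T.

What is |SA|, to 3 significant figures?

37.0

Checks: SC at 50.30° ✓; |CA| = 32.20 ✓; |AT| = 24.80 ✓.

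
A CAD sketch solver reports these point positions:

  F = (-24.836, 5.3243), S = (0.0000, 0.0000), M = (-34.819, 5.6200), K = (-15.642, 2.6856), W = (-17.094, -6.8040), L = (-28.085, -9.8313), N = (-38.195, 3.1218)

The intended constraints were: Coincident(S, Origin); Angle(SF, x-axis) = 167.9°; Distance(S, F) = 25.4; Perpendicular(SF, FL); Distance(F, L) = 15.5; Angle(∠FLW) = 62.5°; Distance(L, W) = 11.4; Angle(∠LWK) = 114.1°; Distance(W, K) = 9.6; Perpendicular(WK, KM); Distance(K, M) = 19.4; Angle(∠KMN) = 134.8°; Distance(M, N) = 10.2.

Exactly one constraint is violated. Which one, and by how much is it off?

Distance(M, N) = 10.2 — off by 6.00.

S = (0.00, 0.00) ✓; SF at 167.9° ✓; |SF| = 25.40 ✓; ∠(SF, FL) = 90.00° ✓; |FL| = 15.50 ✓; ∠FLW = 62.50° ✓; |LW| = 11.40 ✓; ∠LWK = 114.1° ✓; |WK| = 9.600 ✓; ∠(WK, KM) = 90.00° ✓; |KM| = 19.40 ✓; ∠KMN = 134.8° ✓; |MN| = 4.200 ✗.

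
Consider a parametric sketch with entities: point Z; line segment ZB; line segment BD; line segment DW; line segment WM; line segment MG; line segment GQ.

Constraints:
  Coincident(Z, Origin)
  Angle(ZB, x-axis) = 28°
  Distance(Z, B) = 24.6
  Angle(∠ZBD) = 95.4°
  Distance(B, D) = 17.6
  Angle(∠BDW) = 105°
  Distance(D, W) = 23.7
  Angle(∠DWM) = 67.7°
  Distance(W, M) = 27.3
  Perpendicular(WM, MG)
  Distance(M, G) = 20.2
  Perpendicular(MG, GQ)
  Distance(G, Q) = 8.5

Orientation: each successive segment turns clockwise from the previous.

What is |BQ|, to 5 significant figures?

7.6674

Z is at the origin; ZB runs at 28.0° with length 24.6, so B = (21.721, 11.549). ∠ZBD = 95.4° gives BD at -56.600° from the x-axis; with |BD| = 17.6, D = (31.409, -3.1443). ∠BDW = 105.0° gives DW at -131.60° from the x-axis; with |DW| = 23.7, W = (15.674, -20.867). ∠DWM = 67.7° gives WM at 116.10° from the x-axis; with |WM| = 27.3, M = (3.6636, 3.6490). The perpendicularity gives MG at right angles to WM, so MG runs at 26.100°; with |MG| = 20.2, G = (21.804, 12.536). MG is perpendicular to GQ, so GQ runs at -63.900°; with |GQ| = 8.5, Q = (25.543, 4.9026). Then |BQ| = |Q − B| = 7.6674.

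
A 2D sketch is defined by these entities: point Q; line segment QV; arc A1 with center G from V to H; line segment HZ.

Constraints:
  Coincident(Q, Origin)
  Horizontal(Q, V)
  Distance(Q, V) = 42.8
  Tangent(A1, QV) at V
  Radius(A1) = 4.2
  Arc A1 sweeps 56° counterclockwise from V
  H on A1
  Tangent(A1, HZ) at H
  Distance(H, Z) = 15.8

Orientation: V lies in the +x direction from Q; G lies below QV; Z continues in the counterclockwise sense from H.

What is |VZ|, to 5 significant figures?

19.371

On A1, V sits at bearing 90° from G; a 56° counterclockwise sweep puts H at bearing 146°, so H = G + 4.2·(cos 146°, sin 146°) = (39.318, -1.8514). The tangent condition forces GH to be normal to HZ, so HZ runs along (−sin 146°, cos 146°); with |HZ| = 15.8, Z = (30.483, -14.950). Then |VZ| = |Z − V| = 19.371.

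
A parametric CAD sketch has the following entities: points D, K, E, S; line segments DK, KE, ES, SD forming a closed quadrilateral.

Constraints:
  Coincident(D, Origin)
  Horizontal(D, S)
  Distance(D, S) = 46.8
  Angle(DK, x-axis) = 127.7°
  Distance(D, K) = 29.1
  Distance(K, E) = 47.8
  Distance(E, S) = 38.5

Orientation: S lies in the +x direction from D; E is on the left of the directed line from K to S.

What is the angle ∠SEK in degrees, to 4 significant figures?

104.7°

Checks: |KE| = 47.80 ✓; |ES| = 38.50 ✓.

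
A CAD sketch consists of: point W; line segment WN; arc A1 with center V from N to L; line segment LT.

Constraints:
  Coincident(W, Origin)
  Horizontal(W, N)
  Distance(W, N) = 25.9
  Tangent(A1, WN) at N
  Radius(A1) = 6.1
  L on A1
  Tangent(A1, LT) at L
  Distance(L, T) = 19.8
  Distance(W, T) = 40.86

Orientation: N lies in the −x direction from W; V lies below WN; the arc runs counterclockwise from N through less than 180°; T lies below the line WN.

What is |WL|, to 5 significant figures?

32.605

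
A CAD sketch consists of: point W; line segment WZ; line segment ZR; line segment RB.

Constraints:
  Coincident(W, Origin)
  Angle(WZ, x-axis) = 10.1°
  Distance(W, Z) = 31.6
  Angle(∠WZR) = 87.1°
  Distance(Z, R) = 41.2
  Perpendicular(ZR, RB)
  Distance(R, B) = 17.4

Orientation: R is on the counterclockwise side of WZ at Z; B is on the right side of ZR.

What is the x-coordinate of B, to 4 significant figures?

38.80

W is at the origin; WZ runs at 10.1° with length 31.6, so Z = 31.6·(cos 10.1°, sin 10.1°) = (31.11, 5.542). ∠WZR = 87.1°, so ZR runs at 10.1° + (180° − 87.1°) = 103.0° from the x-axis; with |ZR| = 41.2, R = Z + 41.2·(cos 103.0°, sin 103.0°) = (21.84, 45.69). ZR is perpendicular to RB; with |RB| = 17.4 on the right of ZR, B = R + 17.4·(0.9744, 0.2250) = (38.80, 49.60). So B.x = 38.80.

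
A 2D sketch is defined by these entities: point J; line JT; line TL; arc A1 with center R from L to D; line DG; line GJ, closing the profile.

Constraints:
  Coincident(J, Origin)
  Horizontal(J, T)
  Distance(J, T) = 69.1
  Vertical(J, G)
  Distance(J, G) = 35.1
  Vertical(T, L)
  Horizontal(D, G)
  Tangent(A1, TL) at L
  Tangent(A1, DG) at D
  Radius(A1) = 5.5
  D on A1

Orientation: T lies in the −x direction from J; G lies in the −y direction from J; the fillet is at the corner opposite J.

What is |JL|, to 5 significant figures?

75.173

The virtual corner opposite J is at (-69.100, -35.100). A1 meets TL tangentially, so RL is at right angles to TL and tangency of A1 to DG means the radius RD is perpendicular to DG, with radius 5.5, so the center R sits 5.5 in from both sides at R = (-63.600, -29.600). That places the tangent points at L = (-69.100, -29.600) on TL and D = (-63.600, -35.100) on DG. Then |JL| = |L − J| = 75.173.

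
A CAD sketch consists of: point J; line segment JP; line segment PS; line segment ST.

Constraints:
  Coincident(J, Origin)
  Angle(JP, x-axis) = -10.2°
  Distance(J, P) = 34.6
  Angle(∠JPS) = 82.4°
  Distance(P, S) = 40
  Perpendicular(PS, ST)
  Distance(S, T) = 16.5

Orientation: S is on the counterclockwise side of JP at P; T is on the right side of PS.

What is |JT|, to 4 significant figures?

61.93

J is at the origin; JP runs at -10.2° with length 34.6, so P = 34.6·(cos -10.2°, sin -10.2°) = (34.05, -6.127). ∠JPS = 82.4°, so PS runs at -10.2° + (180° − 82.4°) = 87.40° from the x-axis; with |PS| = 40.0, S = P + 40.0·(cos 87.40°, sin 87.40°) = (35.87, 33.83). The perpendicularity gives ST at right angles to PS; with |ST| = 16.5 on the right of PS, T = S + 16.5·(0.9990, -0.04536) = (52.35, 33.08). Then |JT| = |T − J| = 61.93.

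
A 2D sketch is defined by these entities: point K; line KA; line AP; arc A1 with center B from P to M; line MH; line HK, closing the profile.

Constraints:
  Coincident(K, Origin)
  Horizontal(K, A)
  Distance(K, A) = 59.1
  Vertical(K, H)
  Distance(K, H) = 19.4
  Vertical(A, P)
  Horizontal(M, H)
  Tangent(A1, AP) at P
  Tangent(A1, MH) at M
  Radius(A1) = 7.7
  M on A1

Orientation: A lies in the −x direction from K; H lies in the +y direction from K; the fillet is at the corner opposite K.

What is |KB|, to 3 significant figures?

52.7

K is at the origin; KA is horizontal with |KA| = 59.1 and A on the −x side, so A = (-59.1, 0.00). KH is vertical with |KH| = 19.4 and H on the +y side, so H = (0.00, 19.4). The virtual corner opposite K is at (-59.1, 19.4). The tangent condition forces BP to be normal to AP and tangency of A1 to MH means the radius BM is perpendicular to MH, with radius 7.7, so the center B sits 7.7 in from both sides at B = (-51.4, 11.7). Then |KB| = |B − K| = 52.7.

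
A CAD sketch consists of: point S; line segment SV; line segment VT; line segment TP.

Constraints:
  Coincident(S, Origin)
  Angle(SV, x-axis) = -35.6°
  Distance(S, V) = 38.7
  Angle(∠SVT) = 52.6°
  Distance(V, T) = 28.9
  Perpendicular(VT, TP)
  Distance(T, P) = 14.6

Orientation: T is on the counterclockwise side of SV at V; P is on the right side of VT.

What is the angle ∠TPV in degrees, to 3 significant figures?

63.2°

S is at the origin; SV runs at -35.6° with length 38.7, so V = 38.7·(cos -35.6°, sin -35.6°) = (31.5, -22.5). ∠SVT = 52.6°, so VT runs at -35.6° + (180° − 52.6°) = 91.8° from the x-axis; with |VT| = 28.9, T = V + 28.9·(cos 91.8°, sin 91.8°) = (30.6, 6.36). VT ⟂ TP; with |TP| = 14.6 on the right of VT, P = T + 14.6·(1.00, 0.0314) = (45.2, 6.82). Then cos ∠TPV = PT·PV / (|PT||PV|), giving 63.2°.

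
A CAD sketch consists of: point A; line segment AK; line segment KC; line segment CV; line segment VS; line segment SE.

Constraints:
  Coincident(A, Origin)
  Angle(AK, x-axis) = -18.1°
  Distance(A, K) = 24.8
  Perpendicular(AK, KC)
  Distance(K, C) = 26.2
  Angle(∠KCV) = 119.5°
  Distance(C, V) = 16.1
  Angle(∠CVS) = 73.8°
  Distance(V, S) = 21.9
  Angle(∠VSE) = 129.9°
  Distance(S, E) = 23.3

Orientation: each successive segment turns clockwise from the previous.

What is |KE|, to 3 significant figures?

7.75

∠CVS = 73.8° gives VS at 85.2° from the x-axis; with |VS| = 21.9, S = (1.48, -14.0). ∠VSE = 129.9° gives SE at 35.1° from the x-axis; with |SE| = 23.3, E = (20.5, -0.570). Then |KE| = |E − K| = 7.75.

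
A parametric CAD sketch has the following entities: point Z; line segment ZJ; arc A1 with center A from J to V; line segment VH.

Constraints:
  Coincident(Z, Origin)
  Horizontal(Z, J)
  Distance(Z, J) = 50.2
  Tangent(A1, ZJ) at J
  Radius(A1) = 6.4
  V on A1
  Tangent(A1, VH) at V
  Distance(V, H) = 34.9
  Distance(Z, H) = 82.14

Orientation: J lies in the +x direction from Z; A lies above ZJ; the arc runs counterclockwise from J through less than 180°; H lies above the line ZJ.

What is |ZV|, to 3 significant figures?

55.4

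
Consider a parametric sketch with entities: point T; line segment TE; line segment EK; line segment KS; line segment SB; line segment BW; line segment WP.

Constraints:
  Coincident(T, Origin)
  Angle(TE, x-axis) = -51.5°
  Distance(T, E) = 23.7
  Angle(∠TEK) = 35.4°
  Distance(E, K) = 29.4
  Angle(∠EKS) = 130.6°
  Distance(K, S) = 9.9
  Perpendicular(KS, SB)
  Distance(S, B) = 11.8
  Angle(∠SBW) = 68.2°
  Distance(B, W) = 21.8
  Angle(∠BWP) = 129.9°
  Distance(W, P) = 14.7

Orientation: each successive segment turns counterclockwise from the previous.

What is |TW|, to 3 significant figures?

19.2

The perpendicularity gives SB at right angles to KS, so SB runs at -128°; with |SB| = 11.8, B = (-1.87, 7.47). ∠SBW = 68.2° gives BW at -15.7° from the x-axis; with |BW| = 21.8, W = (19.1, 1.58). Then |TW| = |W − T| = 19.2.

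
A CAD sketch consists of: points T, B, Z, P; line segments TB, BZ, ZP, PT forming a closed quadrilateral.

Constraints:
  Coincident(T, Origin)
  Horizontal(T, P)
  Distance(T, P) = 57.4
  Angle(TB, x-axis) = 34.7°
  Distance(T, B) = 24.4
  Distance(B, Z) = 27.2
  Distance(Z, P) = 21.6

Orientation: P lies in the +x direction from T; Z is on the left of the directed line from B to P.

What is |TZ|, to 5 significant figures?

50.453

Checks: |BZ| = 27.20 ✓; |ZP| = 21.60 ✓.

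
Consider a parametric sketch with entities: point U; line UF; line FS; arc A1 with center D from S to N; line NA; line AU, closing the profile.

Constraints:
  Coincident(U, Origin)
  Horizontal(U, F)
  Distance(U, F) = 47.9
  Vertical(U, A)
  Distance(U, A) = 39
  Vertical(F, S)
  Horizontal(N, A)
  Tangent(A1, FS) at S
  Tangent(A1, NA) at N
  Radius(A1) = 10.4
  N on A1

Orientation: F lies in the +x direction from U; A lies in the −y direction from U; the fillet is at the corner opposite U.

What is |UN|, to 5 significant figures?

54.104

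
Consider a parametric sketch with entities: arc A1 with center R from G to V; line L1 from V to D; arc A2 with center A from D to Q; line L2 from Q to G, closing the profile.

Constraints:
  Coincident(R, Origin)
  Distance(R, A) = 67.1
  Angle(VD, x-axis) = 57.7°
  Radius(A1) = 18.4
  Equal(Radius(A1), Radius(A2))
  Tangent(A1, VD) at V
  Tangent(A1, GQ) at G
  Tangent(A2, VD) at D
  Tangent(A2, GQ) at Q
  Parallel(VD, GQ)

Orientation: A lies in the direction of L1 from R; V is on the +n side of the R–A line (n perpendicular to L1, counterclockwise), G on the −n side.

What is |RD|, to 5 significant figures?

69.577

Tangency of A1 to both parallel lines with radius 18.4 puts V and G at R ± 18.4·n: V = (-15.553, 9.8321), G = (15.553, -9.8321). Equal radii place D and Q the same way about A: D = A + 18.4·n = (20.302, 66.549), Q = A − 18.4·n = (51.408, 46.885). Then |RD| = |D − R| = 69.577.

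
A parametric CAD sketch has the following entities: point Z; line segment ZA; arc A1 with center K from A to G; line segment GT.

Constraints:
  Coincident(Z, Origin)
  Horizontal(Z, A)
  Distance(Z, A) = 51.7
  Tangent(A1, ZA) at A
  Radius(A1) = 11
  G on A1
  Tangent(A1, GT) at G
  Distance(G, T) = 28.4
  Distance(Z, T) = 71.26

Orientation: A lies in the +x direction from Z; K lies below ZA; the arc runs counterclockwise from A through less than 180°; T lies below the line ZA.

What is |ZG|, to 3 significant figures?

45.9

Z is at the origin; ZA is horizontal with |ZA| = 51.7 and A on the +x side, so A = (51.7, 0.00). Since A1 is tangent to ZA there, KA ⟂ ZA, so K = A + (0, -11) = (51.7, -11.0). Since KG ⟂ GT (tangency), |KT| = √(11.0² + 28.4²) = 30.5 regardless of where G sits on A1. So T lies on both circle(Z, 71.26) and circle(K, 30.5); the below-ZA intersection is T = (58.5, -40.7). G is the foot of the tangent from T: G = (42.6, -17.2).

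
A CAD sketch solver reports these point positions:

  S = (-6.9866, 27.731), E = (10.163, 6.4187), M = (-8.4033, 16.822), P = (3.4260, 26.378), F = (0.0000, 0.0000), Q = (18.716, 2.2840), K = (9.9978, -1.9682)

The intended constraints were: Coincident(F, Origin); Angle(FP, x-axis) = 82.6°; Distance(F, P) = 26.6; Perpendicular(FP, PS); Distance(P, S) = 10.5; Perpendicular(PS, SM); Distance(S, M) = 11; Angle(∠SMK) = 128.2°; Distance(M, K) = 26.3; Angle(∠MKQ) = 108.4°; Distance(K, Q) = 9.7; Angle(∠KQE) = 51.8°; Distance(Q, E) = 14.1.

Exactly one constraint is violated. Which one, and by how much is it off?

Distance(Q, E) = 14.1 — off by 4.60.

F = (0.00, 0.00) ✓; FP at 82.60° ✓; |FP| = 26.60 ✓; ∠(FP, PS) = 90.00° ✓; |PS| = 10.50 ✓; ∠(PS, SM) = 90.00° ✓; |SM| = 11.00 ✓; ∠SMK = 128.2° ✓; |MK| = 26.30 ✓; ∠MKQ = 108.4° ✓; |KQ| = 9.700 ✓; ∠KQE = 51.80° ✓; |QE| = 9.500 ✗.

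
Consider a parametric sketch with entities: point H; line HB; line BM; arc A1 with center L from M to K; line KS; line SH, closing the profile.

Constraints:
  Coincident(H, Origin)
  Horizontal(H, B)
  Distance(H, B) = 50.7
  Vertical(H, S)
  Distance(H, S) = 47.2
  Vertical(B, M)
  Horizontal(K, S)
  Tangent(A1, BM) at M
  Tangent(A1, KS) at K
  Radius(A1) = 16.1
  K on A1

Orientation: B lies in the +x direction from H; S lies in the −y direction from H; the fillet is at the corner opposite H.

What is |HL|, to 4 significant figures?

46.52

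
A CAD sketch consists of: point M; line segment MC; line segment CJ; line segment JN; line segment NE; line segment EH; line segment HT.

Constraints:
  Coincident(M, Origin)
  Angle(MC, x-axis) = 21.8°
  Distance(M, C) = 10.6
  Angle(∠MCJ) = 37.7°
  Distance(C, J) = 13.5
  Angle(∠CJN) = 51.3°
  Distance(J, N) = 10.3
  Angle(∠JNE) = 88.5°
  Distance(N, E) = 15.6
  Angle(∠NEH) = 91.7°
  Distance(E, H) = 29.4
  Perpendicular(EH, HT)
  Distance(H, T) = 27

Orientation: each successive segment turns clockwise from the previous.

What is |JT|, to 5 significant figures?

22.627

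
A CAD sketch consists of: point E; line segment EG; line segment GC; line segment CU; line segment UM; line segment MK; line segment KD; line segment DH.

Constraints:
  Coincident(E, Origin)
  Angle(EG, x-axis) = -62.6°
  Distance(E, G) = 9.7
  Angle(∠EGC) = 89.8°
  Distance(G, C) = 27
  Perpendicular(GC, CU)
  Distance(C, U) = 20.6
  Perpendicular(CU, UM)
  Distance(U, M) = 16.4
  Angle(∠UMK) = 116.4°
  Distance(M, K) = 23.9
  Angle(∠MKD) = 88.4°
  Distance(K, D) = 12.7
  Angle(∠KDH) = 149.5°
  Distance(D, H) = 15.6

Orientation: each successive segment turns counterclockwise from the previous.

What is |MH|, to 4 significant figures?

30.07

E is at the origin; EG runs at -62.6° with length 9.7, so G = (4.464, -8.612). ∠EGC = 89.8° gives GC at 27.60° from the x-axis; with |GC| = 27.0, C = (28.39, 3.897). GC is perpendicular to CU, so CU runs at 117.6°; with |CU| = 20.6, U = (18.85, 22.15). CU is perpendicular to UM, so UM runs at -152.4°; with |UM| = 16.4, M = (4.314, 14.55). ∠UMK = 116.4° gives MK at -88.80° from the x-axis; with |MK| = 23.9, K = (4.814, -9.340). ∠MKD = 88.4° gives KD at 2.800° from the x-axis; with |KD| = 12.7, D = (17.50, -8.719). ∠KDH = 149.5° gives DH at 33.30° from the x-axis; with |DH| = 15.6, H = (30.54, -0.1547). Then |MH| = |H − M| = 30.07.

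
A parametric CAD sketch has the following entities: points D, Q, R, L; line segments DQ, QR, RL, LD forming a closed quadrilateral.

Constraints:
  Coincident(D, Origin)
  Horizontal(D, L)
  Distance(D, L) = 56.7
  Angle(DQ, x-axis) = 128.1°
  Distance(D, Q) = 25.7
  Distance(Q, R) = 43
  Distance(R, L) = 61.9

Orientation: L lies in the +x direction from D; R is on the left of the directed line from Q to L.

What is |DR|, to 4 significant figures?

50.70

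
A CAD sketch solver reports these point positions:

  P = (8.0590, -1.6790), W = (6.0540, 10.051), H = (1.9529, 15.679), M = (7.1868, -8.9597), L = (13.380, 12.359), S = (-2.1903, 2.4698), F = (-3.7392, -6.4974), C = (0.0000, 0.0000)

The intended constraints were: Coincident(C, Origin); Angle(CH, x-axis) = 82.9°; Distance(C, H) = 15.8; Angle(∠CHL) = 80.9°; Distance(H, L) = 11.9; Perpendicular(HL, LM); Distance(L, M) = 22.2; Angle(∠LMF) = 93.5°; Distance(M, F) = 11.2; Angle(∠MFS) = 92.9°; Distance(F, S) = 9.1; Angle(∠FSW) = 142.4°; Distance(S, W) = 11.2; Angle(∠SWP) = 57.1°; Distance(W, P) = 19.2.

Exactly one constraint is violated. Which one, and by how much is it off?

Distance(W, P) = 19.2 — off by 7.30.

C = (0.00, 0.00) ✓; CH at 82.90° ✓; |CH| = 15.80 ✓; ∠CHL = 80.90° ✓; |HL| = 11.90 ✓; ∠(HL, LM) = 90.00° ✓; |LM| = 22.20 ✓; ∠LMF = 93.50° ✓; |MF| = 11.20 ✓; ∠MFS = 92.90° ✓; |FS| = 9.100 ✓; ∠FSW = 142.4° ✓; |SW| = 11.20 ✓; ∠SWP = 57.10° ✓; |WP| = 11.90 ✗.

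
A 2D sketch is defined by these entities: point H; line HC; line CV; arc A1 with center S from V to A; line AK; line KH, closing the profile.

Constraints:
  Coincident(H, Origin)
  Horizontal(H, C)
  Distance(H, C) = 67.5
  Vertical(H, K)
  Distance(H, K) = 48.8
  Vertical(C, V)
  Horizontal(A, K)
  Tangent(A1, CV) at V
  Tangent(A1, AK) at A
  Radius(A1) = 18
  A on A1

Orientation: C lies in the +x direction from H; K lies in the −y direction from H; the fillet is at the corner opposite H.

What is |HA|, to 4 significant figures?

69.51

H is at the origin; H and C share the same y with |HC| = 67.5 and C on the +x side, so C = (67.50, 0.000). H and K share the same x with |HK| = 48.8 and K on the −y side, so K = (0.000, -48.80). The virtual corner opposite H is at (67.50, -48.80). Since A1 is tangent to CV there, SV ⟂ CV and tangency of A1 to AK means the radius SA is perpendicular to AK, with radius 18.0, so the center S sits 18.0 in from both sides at S = (49.50, -30.80). That places the tangent points at V = (67.50, -30.80) on CV and A = (49.50, -48.80) on AK. Then |HA| = |A − H| = 69.51.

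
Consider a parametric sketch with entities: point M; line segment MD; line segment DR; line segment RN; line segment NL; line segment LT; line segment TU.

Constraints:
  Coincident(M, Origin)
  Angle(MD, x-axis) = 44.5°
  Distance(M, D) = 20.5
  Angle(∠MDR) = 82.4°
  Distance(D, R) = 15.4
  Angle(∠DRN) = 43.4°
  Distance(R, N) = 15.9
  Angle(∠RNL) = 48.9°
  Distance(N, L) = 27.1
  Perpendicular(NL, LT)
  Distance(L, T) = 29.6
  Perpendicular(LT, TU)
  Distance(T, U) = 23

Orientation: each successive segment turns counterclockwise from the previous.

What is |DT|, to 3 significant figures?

36.7

∠RNL = 48.9° gives NL at 49.8° from the x-axis; with |NL| = 27.1, L = (22.4, 28.8). The perpendicularity gives LT at right angles to NL, so LT runs at 140°; with |LT| = 29.6, T = (-0.242, 47.9). Then |DT| = |T − D| = 36.7.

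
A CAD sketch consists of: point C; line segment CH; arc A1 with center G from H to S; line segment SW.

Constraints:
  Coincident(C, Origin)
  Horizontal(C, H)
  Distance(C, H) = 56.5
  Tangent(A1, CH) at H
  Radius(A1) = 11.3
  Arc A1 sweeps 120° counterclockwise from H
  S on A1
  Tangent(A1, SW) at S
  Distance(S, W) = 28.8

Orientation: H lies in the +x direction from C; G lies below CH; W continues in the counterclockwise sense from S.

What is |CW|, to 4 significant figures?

74.09

On A1, H sits at bearing 90° from G; a 120° counterclockwise sweep puts S at bearing 210°, so S = G + 11.3·(cos 210°, sin 210°) = (46.71, -16.95). The tangent condition forces GS to be normal to SW, so SW runs along (−sin 210°, cos 210°); with |SW| = 28.8, W = (61.11, -41.89). Then |CW| = |W − C| = 74.09.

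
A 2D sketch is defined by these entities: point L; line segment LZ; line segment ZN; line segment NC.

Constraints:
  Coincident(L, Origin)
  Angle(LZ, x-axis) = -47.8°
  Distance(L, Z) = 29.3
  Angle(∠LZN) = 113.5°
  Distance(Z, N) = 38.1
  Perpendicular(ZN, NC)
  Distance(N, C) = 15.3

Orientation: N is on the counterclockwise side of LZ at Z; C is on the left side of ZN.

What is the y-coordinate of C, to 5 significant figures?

5.0021

L is at the origin; LZ runs at -47.8° with length 29.3, so Z = 29.3·(cos -47.8°, sin -47.8°) = (19.681, -21.706). ∠LZN = 113.5°, so ZN runs at -47.8° + (180° − 113.5°) = 18.700° from the x-axis; with |ZN| = 38.1, N = Z + 38.1·(cos 18.700°, sin 18.700°) = (55.770, -9.4902). ZN is perpendicular to NC; with |NC| = 15.3 on the left of ZN, C = N + 15.3·(-0.32061, 0.94721) = (50.865, 5.0021). So C.y = 5.0021.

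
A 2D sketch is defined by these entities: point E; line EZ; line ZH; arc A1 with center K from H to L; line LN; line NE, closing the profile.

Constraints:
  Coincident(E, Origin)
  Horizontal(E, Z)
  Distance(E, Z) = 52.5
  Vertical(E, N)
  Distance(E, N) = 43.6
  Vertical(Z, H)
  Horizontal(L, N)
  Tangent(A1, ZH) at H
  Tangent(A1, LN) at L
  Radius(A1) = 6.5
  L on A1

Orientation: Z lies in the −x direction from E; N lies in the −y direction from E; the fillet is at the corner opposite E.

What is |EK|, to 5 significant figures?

59.097

E is at the origin; EZ is horizontal with |EZ| = 52.5 and Z on the −x side, so Z = (-52.500, 0.0000). E and N share the same x with |EN| = 43.6 and N on the −y side, so N = (0.0000, -43.600). The virtual corner opposite E is at (-52.500, -43.600). A1 meets ZH tangentially, so KH is at right angles to ZH and since A1 is tangent to LN there, KL ⟂ LN, with radius 6.5, so the center K sits 6.5 in from both sides at K = (-46.000, -37.100). Then |EK| = |K − E| = 59.097.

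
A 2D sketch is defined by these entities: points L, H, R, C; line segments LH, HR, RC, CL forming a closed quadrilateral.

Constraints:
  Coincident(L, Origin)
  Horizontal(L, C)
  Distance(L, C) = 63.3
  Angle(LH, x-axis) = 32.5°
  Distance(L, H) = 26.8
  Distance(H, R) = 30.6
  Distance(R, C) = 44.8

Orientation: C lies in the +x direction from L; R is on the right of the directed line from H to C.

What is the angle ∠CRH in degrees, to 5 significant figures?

66.807°

L is at the origin; LC is horizontal with |LC| = 63.3 and C in +x, so C = (63.3, 0). LH runs at 32.5° with |LH| = 26.8, so H = (22.603, 14.400). R is determined by |HR| = 30.6 and |RC| = 44.8 together: it lies at the intersection of circle(H, 30.6) and circle(C, 44.8). With |HC| = 43.169, the foot of the radical line on HC is 9.1838 from H and the perpendicular offset is √(30.6² − 9.1838²) = 29.189. Taking the right-of-HC solution: R = (21.524, -16.181).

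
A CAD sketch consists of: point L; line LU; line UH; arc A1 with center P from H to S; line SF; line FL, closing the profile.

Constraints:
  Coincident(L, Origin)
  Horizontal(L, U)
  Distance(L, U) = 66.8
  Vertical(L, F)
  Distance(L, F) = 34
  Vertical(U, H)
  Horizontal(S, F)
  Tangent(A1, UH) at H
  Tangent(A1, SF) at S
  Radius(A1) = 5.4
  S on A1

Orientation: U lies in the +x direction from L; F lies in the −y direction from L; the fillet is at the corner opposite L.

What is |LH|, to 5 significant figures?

72.665

L is at the origin; L and U share the same y with |LU| = 66.8 and U on the +x side, so U = (66.800, 0.0000). L and F share the same x with |LF| = 34.0 and F on the −y side, so F = (0.0000, -34.000). The virtual corner opposite L is at (66.800, -34.000). Tangency of A1 to UH means the radius PH is perpendicular to UH and the tangent condition forces PS to be normal to SF, with radius 5.4, so the center P sits 5.4 in from both sides at P = (61.400, -28.600). That places the tangent points at H = (66.800, -28.600) on UH and S = (61.400, -34.000) on SF. Then |LH| = |H − L| = 72.665.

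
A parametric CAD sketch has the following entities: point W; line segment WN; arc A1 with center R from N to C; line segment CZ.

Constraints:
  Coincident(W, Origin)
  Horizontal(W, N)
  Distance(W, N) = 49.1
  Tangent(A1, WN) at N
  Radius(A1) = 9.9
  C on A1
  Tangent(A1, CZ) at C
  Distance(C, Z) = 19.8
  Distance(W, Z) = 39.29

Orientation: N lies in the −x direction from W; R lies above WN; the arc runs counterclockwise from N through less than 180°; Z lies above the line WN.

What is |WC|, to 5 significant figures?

40.576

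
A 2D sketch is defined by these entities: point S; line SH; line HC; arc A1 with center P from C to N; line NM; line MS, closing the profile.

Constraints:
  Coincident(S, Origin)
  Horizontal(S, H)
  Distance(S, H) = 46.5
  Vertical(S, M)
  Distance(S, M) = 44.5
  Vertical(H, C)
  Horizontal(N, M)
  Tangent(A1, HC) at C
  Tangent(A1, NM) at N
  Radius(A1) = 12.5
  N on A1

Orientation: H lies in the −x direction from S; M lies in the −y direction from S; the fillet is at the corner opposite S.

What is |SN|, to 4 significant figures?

56.00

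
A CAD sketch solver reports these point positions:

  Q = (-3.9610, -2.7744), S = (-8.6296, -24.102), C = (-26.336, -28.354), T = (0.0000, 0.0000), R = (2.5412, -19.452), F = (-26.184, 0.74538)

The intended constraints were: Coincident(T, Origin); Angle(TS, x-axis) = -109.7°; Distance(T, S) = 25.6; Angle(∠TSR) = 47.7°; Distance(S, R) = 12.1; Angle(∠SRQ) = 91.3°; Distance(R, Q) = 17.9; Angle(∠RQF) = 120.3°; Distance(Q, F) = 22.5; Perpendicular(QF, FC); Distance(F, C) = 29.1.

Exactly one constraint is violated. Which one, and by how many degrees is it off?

Perpendicular(QF, FC) — off by 8.70°.

T = (0.00, 0.00) ✓; TS at -109.7° ✓; |TS| = 25.60 ✓; ∠TSR = 47.70° ✓; |SR| = 12.10 ✓; ∠SRQ = 91.30° ✓; |RQ| = 17.90 ✓; ∠RQF = 120.3° ✓; |QF| = 22.50 ✓; ∠(QF, FC) = 98.70° ✗; |FC| = 29.10 ✓.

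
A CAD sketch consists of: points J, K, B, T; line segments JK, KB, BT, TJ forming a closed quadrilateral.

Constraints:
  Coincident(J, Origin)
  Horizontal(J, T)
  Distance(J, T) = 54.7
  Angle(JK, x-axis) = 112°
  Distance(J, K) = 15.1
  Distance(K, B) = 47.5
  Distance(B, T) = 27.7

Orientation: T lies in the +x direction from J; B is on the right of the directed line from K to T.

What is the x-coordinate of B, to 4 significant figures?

31.66

Checks: |KB| = 47.50 ✓; |BT| = 27.70 ✓.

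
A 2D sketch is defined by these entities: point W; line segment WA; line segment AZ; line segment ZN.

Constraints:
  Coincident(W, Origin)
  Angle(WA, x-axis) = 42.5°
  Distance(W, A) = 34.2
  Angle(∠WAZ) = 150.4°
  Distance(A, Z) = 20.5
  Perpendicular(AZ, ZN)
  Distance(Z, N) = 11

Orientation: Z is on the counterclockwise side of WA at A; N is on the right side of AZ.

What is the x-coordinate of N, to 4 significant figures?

41.98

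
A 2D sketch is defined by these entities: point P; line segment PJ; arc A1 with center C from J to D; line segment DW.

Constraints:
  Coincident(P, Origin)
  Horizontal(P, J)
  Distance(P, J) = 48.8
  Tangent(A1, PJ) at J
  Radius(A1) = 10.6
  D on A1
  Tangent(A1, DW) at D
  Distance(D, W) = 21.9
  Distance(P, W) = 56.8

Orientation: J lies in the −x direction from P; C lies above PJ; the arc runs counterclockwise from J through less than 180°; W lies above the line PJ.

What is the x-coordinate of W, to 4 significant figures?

-45.02

P is at the origin; P and J share the same y with |PJ| = 48.8 and J on the −x side, so J = (-48.80, 0.000). A1 meets PJ tangentially, so CJ is at right angles to PJ, so C = J + (0, 10.6) = (-48.80, 10.60). Since CD ⟂ DW (tangency), |CW| = √(10.6² + 21.9²) = 24.33 regardless of where D sits on A1. So W lies on both circle(P, 56.8) and circle(C, 24.33); the above-PJ intersection is W = (-45.02, 34.63). D is the foot of the tangent from W: D = (-38.66, 13.68).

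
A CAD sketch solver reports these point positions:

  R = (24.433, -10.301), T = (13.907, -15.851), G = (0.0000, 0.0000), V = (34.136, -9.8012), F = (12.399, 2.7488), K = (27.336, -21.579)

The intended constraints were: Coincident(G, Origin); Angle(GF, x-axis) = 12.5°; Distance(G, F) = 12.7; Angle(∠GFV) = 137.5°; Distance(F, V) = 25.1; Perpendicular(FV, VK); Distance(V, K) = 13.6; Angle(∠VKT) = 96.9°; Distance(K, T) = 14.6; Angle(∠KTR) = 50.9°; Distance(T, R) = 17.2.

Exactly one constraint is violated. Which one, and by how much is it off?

Distance(T, R) = 17.2 — off by 5.30.

G = (0.00, 0.00) ✓; GF at 12.50° ✓; |GF| = 12.70 ✓; ∠GFV = 137.5° ✓; |FV| = 25.10 ✓; ∠(FV, VK) = 90.00° ✓; |VK| = 13.60 ✓; ∠VKT = 96.90° ✓; |KT| = 14.60 ✓; ∠KTR = 50.90° ✓; |TR| = 11.90 ✗.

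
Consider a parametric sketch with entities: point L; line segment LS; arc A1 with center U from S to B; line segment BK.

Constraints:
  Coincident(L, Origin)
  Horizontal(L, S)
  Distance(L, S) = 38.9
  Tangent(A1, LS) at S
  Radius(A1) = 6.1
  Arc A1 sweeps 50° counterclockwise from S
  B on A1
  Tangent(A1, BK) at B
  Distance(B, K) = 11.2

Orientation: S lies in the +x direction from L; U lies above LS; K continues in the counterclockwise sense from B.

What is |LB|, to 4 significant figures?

43.63

L is at the origin; LS is horizontal with |LS| = 38.9 and S on the +x side, so S = (38.90, 0.000). The tangent condition forces US to be normal to LS, so U = S + (0, 6.1) = (38.90, 6.100). On A1, S sits at bearing -90° from U; a 50° counterclockwise sweep puts B at bearing -40°, so B = U + 6.1·(cos -40°, sin -40°) = (43.57, 2.179). Then |LB| = |B − L| = 43.63.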